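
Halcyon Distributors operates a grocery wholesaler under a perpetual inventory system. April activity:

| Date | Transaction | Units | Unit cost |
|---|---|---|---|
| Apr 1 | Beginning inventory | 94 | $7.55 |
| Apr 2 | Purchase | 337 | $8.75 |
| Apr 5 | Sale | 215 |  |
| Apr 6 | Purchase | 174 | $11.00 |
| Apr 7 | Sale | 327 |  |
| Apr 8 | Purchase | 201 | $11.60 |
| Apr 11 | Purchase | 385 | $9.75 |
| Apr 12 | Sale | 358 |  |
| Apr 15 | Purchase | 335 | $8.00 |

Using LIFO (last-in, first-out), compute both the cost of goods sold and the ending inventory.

Apr 5, 215 sold [LIFO — newest first]: 215 @ $8.75 = $1,881.25
Apr 7, 327 sold [LIFO — newest first]: 174 @ $11.00 + 122 @ $8.75 + 31 @ $7.55 = $3,215.55
Apr 12, 358 sold [LIFO — newest first]: 358 @ $9.75 = $3,490.50
Total COGS = $1,881.25 + $3,215.55 + $3,490.50 = $8,587.30
Ending inventory: 63 @ $7.55 + 201 @ $11.60 + 27 @ $9.75 + 335 @ $8.00 = $5,750.50

COGS = $8,587.30; ending inventory = $5,750.50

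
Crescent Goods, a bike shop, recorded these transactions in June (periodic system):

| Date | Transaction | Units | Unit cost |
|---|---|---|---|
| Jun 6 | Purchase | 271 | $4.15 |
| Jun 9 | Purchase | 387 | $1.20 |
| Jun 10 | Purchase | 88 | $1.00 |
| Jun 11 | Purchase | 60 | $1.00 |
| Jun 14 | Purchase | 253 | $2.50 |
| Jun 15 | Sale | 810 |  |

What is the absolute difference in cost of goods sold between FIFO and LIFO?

FIFO COGS: 271 @ $4.15 + 387 @ $1.20 + 88 @ $1.00 + 60 @ $1.00 + 4 @ $2.50 = $1,747.05
LIFO COGS: 253 @ $2.50 + 60 @ $1.00 + 88 @ $1.00 + 387 @ $1.20 + 22 @ $4.15 = $1,336.20
Difference = |$1,747.05 − $1,336.20| = $410.85

$410.85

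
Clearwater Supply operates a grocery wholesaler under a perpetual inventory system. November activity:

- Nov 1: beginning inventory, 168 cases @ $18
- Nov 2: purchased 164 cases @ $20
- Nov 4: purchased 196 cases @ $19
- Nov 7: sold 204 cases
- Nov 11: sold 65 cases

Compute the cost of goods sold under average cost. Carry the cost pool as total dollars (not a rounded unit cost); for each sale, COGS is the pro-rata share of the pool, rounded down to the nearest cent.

After Nov 1: 168 on hand, pool $3,024.00 (≈ $18.0000 each)
After Nov 2: 332 on hand, pool $6,304.00 (≈ $18.9880 each)
After Nov 4: 528 on hand, pool $10,028.00 (≈ $18.9924 each)
Nov 7, sell 204: 204/528 × $10,028.00 → $3,874.45
Nov 11, sell 65: 65/324 × $6,153.55 → $1,234.50
Total COGS = $3,874.45 + $1,234.50 = $5,108.95
Ending inventory (cost pool remaining) = $4,919.05
Check: goods available $10,028.00 = COGS $5,108.95 + ending $4,919.05

COGS = $5,108.95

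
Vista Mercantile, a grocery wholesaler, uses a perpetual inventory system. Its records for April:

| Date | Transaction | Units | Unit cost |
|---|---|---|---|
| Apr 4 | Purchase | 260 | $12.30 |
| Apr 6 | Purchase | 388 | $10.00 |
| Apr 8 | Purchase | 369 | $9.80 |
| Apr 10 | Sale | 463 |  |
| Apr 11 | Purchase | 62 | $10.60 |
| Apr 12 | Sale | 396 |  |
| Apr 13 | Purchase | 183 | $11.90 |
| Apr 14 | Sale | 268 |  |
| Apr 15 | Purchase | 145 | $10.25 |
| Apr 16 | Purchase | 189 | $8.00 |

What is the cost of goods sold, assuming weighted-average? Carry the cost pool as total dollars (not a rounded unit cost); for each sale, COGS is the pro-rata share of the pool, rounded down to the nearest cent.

After Apr 4: 260 on hand, pool $3,198.00 (≈ $12.3000 each)
After Apr 6: 648 on hand, pool $7,078.00 (≈ $10.9228 each)
After Apr 8: 1017 on hand, pool $10,694.20 (≈ $10.5154 each)
Apr 10, sell 463: 463/1017 × $10,694.20 → $4,868.64
After Apr 11: 616 on hand, pool $6,482.76 (≈ $10.5240 each)
Apr 12, sell 396: 396/616 × $6,482.76 → $4,167.48
After Apr 13: 403 on hand, pool $4,492.98 (≈ $11.1488 each)
Apr 14, sell 268: 268/403 × $4,492.98 → $2,987.88
After Apr 15: 280 on hand, pool $2,991.35 (≈ $10.6834 each)
After Apr 16: 469 on hand, pool $4,503.35 (≈ $9.6020 each)
Total COGS = $4,868.64 + $4,167.48 + $2,987.88 = $12,024.00
Ending inventory (cost pool remaining) = $4,503.35

COGS = $12,024.00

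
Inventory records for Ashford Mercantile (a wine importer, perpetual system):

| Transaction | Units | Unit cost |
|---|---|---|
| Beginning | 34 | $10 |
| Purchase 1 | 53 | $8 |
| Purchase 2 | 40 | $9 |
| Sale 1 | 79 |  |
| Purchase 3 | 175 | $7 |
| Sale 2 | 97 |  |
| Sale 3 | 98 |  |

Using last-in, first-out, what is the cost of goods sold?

COGS = $2,069

Sale 1 (79) [LIFO — newest first]: 40 @ $9 + 39 @ $8 = $672
Sale 2 (97) [LIFO — newest first]: 97 @ $7 = $679
Sale 3 (98) [LIFO — newest first]: 78 @ $7 + 14 @ $8 + 6 @ $10 = $718
Total COGS = $672 + $679 + $718 = $2,069
Ending inventory: 28 @ $10 = $280
Check: goods available $2,349 = COGS $2,069 + ending $280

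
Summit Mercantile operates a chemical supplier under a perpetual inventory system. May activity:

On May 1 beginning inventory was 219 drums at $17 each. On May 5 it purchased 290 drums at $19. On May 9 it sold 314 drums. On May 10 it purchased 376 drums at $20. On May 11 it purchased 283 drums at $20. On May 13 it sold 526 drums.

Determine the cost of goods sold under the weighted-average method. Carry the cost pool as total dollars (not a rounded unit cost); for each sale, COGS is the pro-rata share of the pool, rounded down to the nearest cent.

COGS = $15,992.33

After May 1: 219 on hand, pool $3,723.00 (≈ $17.0000 each)
After May 5: 509 on hand, pool $9,233.00 (≈ $18.1395 each)
May 9, sell 314: 314/509 × $9,233.00 → $5,695.79
After May 10: 571 on hand, pool $11,057.21 (≈ $19.3646 each)
After May 11: 854 on hand, pool $16,717.21 (≈ $19.5752 each)
May 13, sell 526: 526/854 × $16,717.21 → $10,296.54
Total COGS = $5,695.79 + $10,296.54 = $15,992.33
Ending inventory (cost pool remaining) = $6,420.67
Check: goods available $22,413.00 = COGS $15,992.33 + ending $6,420.67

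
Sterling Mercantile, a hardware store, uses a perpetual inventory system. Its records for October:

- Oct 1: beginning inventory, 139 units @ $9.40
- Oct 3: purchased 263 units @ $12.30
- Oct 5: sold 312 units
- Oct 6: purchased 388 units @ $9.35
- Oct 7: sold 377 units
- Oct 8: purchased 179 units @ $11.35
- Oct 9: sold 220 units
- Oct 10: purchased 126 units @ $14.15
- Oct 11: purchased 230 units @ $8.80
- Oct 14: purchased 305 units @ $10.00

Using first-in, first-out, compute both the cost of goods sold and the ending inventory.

COGS = $9,519.95; ending inventory = $7,537.90

Oct 5, 312 sold [FIFO — oldest first]: 139 @ $9.40 + 173 @ $12.30 = $3,434.50
Oct 7, 377 sold [FIFO — oldest first]: 90 @ $12.30 + 287 @ $9.35 = $3,790.45
Oct 9, 220 sold [FIFO — oldest first]: 101 @ $9.35 + 119 @ $11.35 = $2,295.00
Total COGS = $3,434.50 + $3,790.45 + $2,295.00 = $9,519.95
Ending inventory: 60 @ $11.35 + 126 @ $14.15 + 230 @ $8.80 + 305 @ $10.00 = $7,537.90
Check: goods available $17,057.85 = COGS $9,519.95 + ending $7,537.90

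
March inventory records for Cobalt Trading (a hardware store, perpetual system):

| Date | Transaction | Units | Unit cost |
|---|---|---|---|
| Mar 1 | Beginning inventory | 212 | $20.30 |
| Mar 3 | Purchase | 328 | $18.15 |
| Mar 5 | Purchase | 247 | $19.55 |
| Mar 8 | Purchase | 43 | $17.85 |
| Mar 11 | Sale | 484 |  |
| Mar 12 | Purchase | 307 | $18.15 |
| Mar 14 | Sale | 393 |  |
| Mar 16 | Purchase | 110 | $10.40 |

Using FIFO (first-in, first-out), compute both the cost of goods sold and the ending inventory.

COGS = $16,706.25; ending inventory = $5,863.00

Mar 11, 484 sold [FIFO — oldest first]: 212 @ $20.30 + 272 @ $18.15 = $9,240.40
Mar 14, 393 sold [FIFO — oldest first]: 56 @ $18.15 + 247 @ $19.55 + 43 @ $17.85 + 47 @ $18.15 = $7,465.85
Total COGS = $9,240.40 + $7,465.85 = $16,706.25
Ending inventory: 260 @ $18.15 + 110 @ $10.40 = $5,863.00
Check: goods available $22,569.25 = COGS $16,706.25 + ending $5,863.00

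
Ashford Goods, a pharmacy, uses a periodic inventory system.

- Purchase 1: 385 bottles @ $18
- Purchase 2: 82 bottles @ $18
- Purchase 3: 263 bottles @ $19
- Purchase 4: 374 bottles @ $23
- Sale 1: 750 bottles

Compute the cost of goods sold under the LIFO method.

COGS = $15,633

Sale 1 (750) [LIFO — newest first]: 374 @ $23 + 263 @ $19 + 82 @ $18 + 31 @ $18 = $15,633
Ending inventory: 354 @ $18 = $6,372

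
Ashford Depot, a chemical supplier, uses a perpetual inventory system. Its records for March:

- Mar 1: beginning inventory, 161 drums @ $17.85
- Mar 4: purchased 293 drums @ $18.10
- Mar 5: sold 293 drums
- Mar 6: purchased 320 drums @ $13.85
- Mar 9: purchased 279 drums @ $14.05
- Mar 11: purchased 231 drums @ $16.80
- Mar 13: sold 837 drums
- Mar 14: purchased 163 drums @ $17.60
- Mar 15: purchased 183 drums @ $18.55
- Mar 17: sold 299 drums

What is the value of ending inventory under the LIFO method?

Ending inventory = $3,576.10

Mar 5, 293 sold [LIFO — newest first]: 293 @ $18.10 = $5,303.30
Mar 13, 837 sold [LIFO — newest first]: 231 @ $16.80 + 279 @ $14.05 + 320 @ $13.85 + 7 @ $17.85 = $12,357.70
Mar 17, 299 sold [LIFO — newest first]: 183 @ $18.55 + 116 @ $17.60 = $5,436.25
Total COGS = $5,303.30 + $12,357.70 + $5,436.25 = $23,097.25
Ending inventory: 154 @ $17.85 + 47 @ $17.60 = $3,576.10
Check: goods available $26,673.35 = COGS $23,097.25 + ending $3,576.10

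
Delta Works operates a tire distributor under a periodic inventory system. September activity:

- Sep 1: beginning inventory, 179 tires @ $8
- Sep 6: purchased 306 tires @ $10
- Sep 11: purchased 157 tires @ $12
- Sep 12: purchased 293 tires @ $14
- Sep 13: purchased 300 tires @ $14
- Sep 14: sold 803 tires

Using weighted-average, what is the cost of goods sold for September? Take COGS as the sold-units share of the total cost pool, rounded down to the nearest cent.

Sep 14, sell 803: 803/1235 × $14,678.00 → $9,543.67
Ending inventory (cost pool remaining) = $5,134.33

COGS = $9,543.67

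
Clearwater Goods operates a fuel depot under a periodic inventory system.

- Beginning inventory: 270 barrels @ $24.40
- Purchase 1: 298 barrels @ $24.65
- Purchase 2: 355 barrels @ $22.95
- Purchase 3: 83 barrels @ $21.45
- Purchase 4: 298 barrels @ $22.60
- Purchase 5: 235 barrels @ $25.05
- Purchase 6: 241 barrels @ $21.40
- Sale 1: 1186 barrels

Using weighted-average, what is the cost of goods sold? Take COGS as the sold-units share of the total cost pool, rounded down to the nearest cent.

Sale 1, sell 1186: 1186/1780 × $41,640.25 → $27,744.57
Ending inventory (cost pool remaining) = $13,895.68

COGS = $27,744.57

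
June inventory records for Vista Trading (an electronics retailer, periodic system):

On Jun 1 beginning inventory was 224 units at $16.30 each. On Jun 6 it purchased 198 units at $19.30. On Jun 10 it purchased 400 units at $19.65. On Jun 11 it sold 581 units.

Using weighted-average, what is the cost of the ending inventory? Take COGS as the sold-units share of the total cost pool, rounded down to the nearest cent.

Jun 11, sell 581: 581/822 × $15,332.60 → $10,837.27
Ending inventory (cost pool remaining) = $4,495.33
Check: goods available $15,332.60 = COGS $10,837.27 + ending $4,495.33

Ending inventory = $4,495.33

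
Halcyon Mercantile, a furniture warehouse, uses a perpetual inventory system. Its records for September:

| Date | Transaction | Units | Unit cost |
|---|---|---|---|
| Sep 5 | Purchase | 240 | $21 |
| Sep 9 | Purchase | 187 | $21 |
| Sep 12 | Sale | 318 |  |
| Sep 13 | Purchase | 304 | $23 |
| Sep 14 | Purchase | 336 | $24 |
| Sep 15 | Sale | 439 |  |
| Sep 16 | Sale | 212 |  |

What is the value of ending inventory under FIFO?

Ending inventory = $2,352

Sep 12, 318 sold [FIFO — oldest first]: 240 @ $21 + 78 @ $21 = $6,678
Sep 15, 439 sold [FIFO — oldest first]: 109 @ $21 + 304 @ $23 + 26 @ $24 = $9,905
Sep 16, 212 sold [FIFO — oldest first]: 212 @ $24 = $5,088
Total COGS = $6,678 + $9,905 + $5,088 = $21,671
Ending inventory: 98 @ $24 = $2,352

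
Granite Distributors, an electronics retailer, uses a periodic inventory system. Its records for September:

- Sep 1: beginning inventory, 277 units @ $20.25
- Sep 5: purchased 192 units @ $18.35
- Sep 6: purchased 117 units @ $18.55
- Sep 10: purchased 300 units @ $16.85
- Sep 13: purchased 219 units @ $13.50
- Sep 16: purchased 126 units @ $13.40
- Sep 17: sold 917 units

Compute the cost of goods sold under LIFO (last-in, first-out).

Sep 17, 917 sold [LIFO — newest first]: 126 @ $13.40 + 219 @ $13.50 + 300 @ $16.85 + 117 @ $18.55 + 155 @ $18.35 = $14,714.50
Ending inventory: 277 @ $20.25 + 37 @ $18.35 = $6,288.20

COGS = $14,714.50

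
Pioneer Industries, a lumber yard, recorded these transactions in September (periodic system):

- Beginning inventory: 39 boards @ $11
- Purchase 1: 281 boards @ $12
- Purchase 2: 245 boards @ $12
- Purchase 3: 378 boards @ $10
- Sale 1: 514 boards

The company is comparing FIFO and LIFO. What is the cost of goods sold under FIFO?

FIFO COGS: 39 @ $11 + 281 @ $12 + 194 @ $12 = $6,129
LIFO COGS: 378 @ $10 + 136 @ $12 = $5,412

COGS = $6,129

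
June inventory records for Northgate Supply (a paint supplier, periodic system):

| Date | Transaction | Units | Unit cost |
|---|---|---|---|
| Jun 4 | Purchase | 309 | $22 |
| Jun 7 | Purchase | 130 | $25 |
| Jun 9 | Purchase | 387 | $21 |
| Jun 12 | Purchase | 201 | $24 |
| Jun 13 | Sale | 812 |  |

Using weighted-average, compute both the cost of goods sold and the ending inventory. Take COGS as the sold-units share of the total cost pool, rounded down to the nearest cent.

COGS = $18,184.21; ending inventory = $4,814.79

Jun 13, sell 812: 812/1027 × $22,999.00 → $18,184.21
Ending inventory (cost pool remaining) = $4,814.79
Check: goods available $22,999.00 = COGS $18,184.21 + ending $4,814.79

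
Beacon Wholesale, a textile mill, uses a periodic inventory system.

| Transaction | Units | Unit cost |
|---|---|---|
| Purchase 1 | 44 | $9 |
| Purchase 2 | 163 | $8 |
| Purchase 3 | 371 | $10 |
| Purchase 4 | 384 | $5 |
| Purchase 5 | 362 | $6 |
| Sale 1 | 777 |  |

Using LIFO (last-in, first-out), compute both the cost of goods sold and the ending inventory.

COGS = $4,402; ending inventory = $5,100

Sale 1 (777) [LIFO — newest first]: 362 @ $6 + 384 @ $5 + 31 @ $10 = $4,402
Ending inventory: 44 @ $9 + 163 @ $8 + 340 @ $10 = $5,100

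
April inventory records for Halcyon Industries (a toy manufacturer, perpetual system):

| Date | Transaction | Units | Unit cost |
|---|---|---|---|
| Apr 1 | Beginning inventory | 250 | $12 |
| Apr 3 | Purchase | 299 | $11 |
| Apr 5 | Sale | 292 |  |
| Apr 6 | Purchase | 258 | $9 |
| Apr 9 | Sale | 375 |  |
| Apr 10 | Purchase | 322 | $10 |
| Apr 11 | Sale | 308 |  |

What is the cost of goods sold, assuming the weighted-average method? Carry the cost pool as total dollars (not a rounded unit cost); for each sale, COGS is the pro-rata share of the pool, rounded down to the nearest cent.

COGS = $10,280.48

After Apr 1: 250 on hand, pool $3,000.00 (≈ $12.0000 each)
After Apr 3: 549 on hand, pool $6,289.00 (≈ $11.4554 each)
Apr 5, sell 292: 292/549 × $6,289.00 → $3,344.96
After Apr 6: 515 on hand, pool $5,266.04 (≈ $10.2253 each)
Apr 9, sell 375: 375/515 × $5,266.04 → $3,834.49
After Apr 10: 462 on hand, pool $4,651.55 (≈ $10.0683 each)
Apr 11, sell 308: 308/462 × $4,651.55 → $3,101.03
Total COGS = $3,344.96 + $3,834.49 + $3,101.03 = $10,280.48
Ending inventory (cost pool remaining) = $1,550.52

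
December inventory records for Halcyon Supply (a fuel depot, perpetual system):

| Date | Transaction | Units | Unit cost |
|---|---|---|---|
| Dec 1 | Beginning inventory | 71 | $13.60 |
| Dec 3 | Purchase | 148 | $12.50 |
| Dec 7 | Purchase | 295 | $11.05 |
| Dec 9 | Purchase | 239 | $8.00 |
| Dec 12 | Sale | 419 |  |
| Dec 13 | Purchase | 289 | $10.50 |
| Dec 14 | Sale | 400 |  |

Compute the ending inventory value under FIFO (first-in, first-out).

Dec 12, 419 sold [FIFO — oldest first]: 71 @ $13.60 + 148 @ $12.50 + 200 @ $11.05 = $5,025.60
Dec 14, 400 sold [FIFO — oldest first]: 95 @ $11.05 + 239 @ $8.00 + 66 @ $10.50 = $3,654.75
Total COGS = $5,025.60 + $3,654.75 = $8,680.35
Ending inventory: 223 @ $10.50 = $2,341.50
Check: goods available $11,021.85 = COGS $8,680.35 + ending $2,341.50

Ending inventory = $2,341.50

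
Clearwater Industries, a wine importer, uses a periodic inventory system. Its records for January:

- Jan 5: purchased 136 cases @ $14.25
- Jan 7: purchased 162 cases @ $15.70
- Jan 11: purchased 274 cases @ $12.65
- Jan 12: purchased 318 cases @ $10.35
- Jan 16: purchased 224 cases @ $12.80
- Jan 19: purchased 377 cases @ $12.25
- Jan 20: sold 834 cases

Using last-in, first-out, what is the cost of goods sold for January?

Jan 20, 834 sold [LIFO — newest first]: 377 @ $12.25 + 224 @ $12.80 + 233 @ $10.35 = $9,897.00
Ending inventory: 136 @ $14.25 + 162 @ $15.70 + 274 @ $12.65 + 85 @ $10.35 = $8,827.25

COGS = $9,897.00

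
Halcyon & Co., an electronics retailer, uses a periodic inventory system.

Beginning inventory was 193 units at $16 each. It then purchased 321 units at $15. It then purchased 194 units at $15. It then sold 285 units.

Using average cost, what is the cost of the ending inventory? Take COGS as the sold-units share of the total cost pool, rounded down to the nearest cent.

Ending inventory = $6,460.31

Sale 1, sell 285: 285/708 × $10,813.00 → $4,352.69
Ending inventory (cost pool remaining) = $6,460.31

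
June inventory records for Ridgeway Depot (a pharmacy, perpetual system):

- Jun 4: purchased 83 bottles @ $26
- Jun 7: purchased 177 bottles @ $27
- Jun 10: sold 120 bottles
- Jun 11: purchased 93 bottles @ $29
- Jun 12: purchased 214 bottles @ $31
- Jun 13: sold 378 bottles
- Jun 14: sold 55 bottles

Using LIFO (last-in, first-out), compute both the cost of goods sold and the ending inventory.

COGS = $15,904; ending inventory = $364

Jun 10, 120 sold [LIFO — newest first]: 120 @ $27 = $3,240
Jun 13, 378 sold [LIFO — newest first]: 214 @ $31 + 93 @ $29 + 57 @ $27 + 14 @ $26 = $11,234
Jun 14, 55 sold [LIFO — newest first]: 55 @ $26 = $1,430
Total COGS = $3,240 + $11,234 + $1,430 = $15,904
Ending inventory: 14 @ $26 = $364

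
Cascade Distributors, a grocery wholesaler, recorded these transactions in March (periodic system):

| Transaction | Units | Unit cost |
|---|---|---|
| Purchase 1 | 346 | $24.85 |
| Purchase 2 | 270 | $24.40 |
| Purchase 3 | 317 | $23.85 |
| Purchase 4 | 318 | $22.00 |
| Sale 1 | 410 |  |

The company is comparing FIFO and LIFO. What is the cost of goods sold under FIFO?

COGS = $10,159.70

FIFO COGS: 346 @ $24.85 + 64 @ $24.40 = $10,159.70
LIFO COGS: 318 @ $22.00 + 92 @ $23.85 = $9,190.20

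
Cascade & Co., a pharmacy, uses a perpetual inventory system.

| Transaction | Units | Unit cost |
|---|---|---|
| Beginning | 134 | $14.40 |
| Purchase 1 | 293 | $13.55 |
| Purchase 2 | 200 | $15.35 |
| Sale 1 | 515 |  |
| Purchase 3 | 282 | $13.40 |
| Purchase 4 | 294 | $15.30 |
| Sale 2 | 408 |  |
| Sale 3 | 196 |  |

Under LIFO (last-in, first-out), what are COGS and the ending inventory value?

COGS = $16,037.15; ending inventory = $1,209.60

Sale 1 (515) [LIFO — newest first]: 200 @ $15.35 + 293 @ $13.55 + 22 @ $14.40 = $7,356.95
Sale 2 (408) [LIFO — newest first]: 294 @ $15.30 + 114 @ $13.40 = $6,025.80
Sale 3 (196) [LIFO — newest first]: 168 @ $13.40 + 28 @ $14.40 = $2,654.40
Total COGS = $7,356.95 + $6,025.80 + $2,654.40 = $16,037.15
Ending inventory: 84 @ $14.40 = $1,209.60
Check: goods available $17,246.75 = COGS $16,037.15 + ending $1,209.60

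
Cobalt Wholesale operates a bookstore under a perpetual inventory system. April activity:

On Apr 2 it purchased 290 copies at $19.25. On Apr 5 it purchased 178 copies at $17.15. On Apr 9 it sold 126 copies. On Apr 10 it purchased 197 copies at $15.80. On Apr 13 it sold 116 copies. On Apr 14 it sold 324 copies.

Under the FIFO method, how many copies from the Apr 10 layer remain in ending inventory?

Apr 9, 126 sold [FIFO — oldest first]: 126 @ $19.25 = $2,425.50
Apr 13, 116 sold [FIFO — oldest first]: 116 @ $19.25 = $2,233.00
Apr 14, 324 sold [FIFO — oldest first]: 48 @ $19.25 + 178 @ $17.15 + 98 @ $15.80 = $5,525.10
Total COGS = $2,425.50 + $2,233.00 + $5,525.10 = $10,183.60
Ending inventory: 99 @ $15.80 = $1,564.20
Check: goods available $11,747.80 = COGS $10,183.60 + ending $1,564.20

99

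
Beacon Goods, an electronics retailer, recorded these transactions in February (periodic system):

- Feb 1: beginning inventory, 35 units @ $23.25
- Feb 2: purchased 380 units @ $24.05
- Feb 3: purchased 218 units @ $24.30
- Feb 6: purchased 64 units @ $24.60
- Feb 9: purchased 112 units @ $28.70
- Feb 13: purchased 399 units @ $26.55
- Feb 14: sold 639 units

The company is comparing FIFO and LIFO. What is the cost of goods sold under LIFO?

FIFO COGS: 35 @ $23.25 + 380 @ $24.05 + 218 @ $24.30 + 6 @ $24.60 = $15,397.75
LIFO COGS: 399 @ $26.55 + 112 @ $28.70 + 64 @ $24.60 + 64 @ $24.30 = $16,937.45

COGS = $16,937.45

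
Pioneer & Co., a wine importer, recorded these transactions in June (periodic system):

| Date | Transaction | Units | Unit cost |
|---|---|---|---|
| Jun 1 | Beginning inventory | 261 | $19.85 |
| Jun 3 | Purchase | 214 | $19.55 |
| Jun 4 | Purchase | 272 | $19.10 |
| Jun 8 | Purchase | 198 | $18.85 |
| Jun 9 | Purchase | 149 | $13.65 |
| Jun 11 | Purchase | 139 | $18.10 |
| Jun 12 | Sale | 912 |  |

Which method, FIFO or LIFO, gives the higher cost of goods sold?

FIFO

FIFO COGS: 261 @ $19.85 + 214 @ $19.55 + 272 @ $19.10 + 165 @ $18.85 = $17,670.00
LIFO COGS: 139 @ $18.10 + 149 @ $13.65 + 198 @ $18.85 + 272 @ $19.10 + 154 @ $19.55 = $16,487.95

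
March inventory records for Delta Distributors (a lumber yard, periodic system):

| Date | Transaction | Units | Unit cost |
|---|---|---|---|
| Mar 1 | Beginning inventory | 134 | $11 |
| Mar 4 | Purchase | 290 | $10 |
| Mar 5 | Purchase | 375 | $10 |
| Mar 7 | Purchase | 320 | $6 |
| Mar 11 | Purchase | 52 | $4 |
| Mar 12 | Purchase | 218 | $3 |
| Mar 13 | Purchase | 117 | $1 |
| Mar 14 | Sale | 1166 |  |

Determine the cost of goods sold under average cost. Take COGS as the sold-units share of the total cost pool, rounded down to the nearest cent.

Mar 14, sell 1166: 1166/1506 × $11,023.00 → $8,534.40
Ending inventory (cost pool remaining) = $2,488.60

COGS = $8,534.40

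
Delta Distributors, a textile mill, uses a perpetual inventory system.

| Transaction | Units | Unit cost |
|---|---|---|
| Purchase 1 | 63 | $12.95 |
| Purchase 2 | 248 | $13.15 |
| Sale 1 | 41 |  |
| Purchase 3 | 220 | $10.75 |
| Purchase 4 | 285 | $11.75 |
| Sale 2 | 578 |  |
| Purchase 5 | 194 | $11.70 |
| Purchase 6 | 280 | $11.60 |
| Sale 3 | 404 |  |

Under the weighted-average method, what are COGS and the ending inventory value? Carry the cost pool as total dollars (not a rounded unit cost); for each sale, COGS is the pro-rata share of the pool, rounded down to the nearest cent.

COGS = $12,177.04; ending inventory = $3,131.56

After Purchase 1: 63 on hand, pool $815.85 (≈ $12.9500 each)
After Purchase 2: 311 on hand, pool $4,077.05 (≈ $13.1095 each)
Sale 1, sell 41: 41/311 × $4,077.05 → $537.48
After Purchase 3: 490 on hand, pool $5,904.57 (≈ $12.0501 each)
After Purchase 4: 775 on hand, pool $9,253.32 (≈ $11.9398 each)
Sale 2, sell 578: 578/775 × $9,253.32 → $6,901.18
After Purchase 5: 391 on hand, pool $4,621.94 (≈ $11.8208 each)
After Purchase 6: 671 on hand, pool $7,869.94 (≈ $11.7287 each)
Sale 3, sell 404: 404/671 × $7,869.94 → $4,738.38
Total COGS = $537.48 + $6,901.18 + $4,738.38 = $12,177.04
Ending inventory (cost pool remaining) = $3,131.56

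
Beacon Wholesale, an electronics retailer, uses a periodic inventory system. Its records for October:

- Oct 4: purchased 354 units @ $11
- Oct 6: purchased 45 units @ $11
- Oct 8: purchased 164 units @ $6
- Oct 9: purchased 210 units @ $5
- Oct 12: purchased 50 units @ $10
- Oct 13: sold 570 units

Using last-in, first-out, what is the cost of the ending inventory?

Oct 13, 570 sold [LIFO — newest first]: 50 @ $10 + 210 @ $5 + 164 @ $6 + 45 @ $11 + 101 @ $11 = $4,140
Ending inventory: 253 @ $11 = $2,783
Check: goods available $6,923 = COGS $4,140 + ending $2,783

Ending inventory = $2,783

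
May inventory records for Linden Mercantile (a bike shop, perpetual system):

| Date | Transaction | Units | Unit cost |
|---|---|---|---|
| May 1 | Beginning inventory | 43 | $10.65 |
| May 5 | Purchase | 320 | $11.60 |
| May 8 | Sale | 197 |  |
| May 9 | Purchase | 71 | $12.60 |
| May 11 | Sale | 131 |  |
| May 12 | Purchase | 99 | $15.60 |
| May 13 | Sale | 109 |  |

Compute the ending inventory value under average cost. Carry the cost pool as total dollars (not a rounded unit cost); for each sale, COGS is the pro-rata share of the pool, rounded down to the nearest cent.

After May 1: 43 on hand, pool $457.95 (≈ $10.6500 each)
After May 5: 363 on hand, pool $4,169.95 (≈ $11.4875 each)
May 8, sell 197: 197/363 × $4,169.95 → $2,263.03
After May 9: 237 on hand, pool $2,801.52 (≈ $11.8208 each)
May 11, sell 131: 131/237 × $2,801.52 → $1,548.51
After May 12: 205 on hand, pool $2,797.41 (≈ $13.6459 each)
May 13, sell 109: 109/205 × $2,797.41 → $1,487.40
Total COGS = $2,263.03 + $1,548.51 + $1,487.40 = $5,298.94
Ending inventory (cost pool remaining) = $1,310.01
Check: goods available $6,608.95 = COGS $5,298.94 + ending $1,310.01

Ending inventory = $1,310.01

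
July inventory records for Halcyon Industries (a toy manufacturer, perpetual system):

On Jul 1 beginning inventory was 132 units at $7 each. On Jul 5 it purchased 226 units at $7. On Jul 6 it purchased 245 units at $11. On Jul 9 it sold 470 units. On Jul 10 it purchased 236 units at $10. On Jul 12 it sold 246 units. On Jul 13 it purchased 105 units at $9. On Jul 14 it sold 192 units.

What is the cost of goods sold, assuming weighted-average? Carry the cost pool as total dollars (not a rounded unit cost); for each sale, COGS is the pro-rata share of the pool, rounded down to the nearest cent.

COGS = $8,172.20

After Jul 1: 132 on hand, pool $924.00 (≈ $7.0000 each)
After Jul 5: 358 on hand, pool $2,506.00 (≈ $7.0000 each)
After Jul 6: 603 on hand, pool $5,201.00 (≈ $8.6252 each)
Jul 9, sell 470: 470/603 × $5,201.00 → $4,053.84
After Jul 10: 369 on hand, pool $3,507.16 (≈ $9.5045 each)
Jul 12, sell 246: 246/369 × $3,507.16 → $2,338.10
After Jul 13: 228 on hand, pool $2,114.06 (≈ $9.2722 each)
Jul 14, sell 192: 192/228 × $2,114.06 → $1,780.26
Total COGS = $4,053.84 + $2,338.10 + $1,780.26 = $8,172.20
Ending inventory (cost pool remaining) = $333.80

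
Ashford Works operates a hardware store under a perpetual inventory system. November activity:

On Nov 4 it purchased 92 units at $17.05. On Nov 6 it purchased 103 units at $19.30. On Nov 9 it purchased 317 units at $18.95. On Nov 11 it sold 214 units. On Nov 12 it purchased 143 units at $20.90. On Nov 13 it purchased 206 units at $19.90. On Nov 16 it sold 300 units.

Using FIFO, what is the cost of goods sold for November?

COGS = $9,605.45

Nov 11, 214 sold [FIFO — oldest first]: 92 @ $17.05 + 103 @ $19.30 + 19 @ $18.95 = $3,916.55
Nov 16, 300 sold [FIFO — oldest first]: 298 @ $18.95 + 2 @ $20.90 = $5,688.90
Total COGS = $3,916.55 + $5,688.90 = $9,605.45
Ending inventory: 141 @ $20.90 + 206 @ $19.90 = $7,046.30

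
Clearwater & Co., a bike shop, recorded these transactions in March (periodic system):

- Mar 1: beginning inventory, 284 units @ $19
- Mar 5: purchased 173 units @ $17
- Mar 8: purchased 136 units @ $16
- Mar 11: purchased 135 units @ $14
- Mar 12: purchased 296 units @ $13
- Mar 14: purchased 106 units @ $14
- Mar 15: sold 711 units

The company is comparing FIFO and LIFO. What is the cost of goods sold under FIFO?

COGS = $12,165

FIFO COGS: 284 @ $19 + 173 @ $17 + 136 @ $16 + 118 @ $14 = $12,165
LIFO COGS: 106 @ $14 + 296 @ $13 + 135 @ $14 + 136 @ $16 + 38 @ $17 = $10,044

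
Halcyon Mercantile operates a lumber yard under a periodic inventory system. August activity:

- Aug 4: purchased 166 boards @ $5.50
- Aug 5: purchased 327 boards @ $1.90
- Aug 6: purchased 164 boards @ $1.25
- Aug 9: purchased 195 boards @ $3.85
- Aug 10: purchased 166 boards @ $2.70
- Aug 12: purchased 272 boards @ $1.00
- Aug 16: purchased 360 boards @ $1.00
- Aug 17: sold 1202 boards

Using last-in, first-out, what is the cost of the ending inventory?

Ending inventory = $1,448.80

Aug 17, 1202 sold [LIFO — newest first]: 360 @ $1.00 + 272 @ $1.00 + 166 @ $2.70 + 195 @ $3.85 + 164 @ $1.25 + 45 @ $1.90 = $2,121.45
Ending inventory: 166 @ $5.50 + 282 @ $1.90 = $1,448.80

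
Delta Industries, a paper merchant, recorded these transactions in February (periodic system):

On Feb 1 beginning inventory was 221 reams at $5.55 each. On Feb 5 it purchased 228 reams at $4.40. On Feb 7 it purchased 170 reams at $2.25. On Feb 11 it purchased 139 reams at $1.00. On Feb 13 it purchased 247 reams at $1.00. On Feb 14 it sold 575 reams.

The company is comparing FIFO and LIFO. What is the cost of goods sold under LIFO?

COGS = $852.10

FIFO COGS: 221 @ $5.55 + 228 @ $4.40 + 126 @ $2.25 = $2,513.25
LIFO COGS: 247 @ $1.00 + 139 @ $1.00 + 170 @ $2.25 + 19 @ $4.40 = $852.10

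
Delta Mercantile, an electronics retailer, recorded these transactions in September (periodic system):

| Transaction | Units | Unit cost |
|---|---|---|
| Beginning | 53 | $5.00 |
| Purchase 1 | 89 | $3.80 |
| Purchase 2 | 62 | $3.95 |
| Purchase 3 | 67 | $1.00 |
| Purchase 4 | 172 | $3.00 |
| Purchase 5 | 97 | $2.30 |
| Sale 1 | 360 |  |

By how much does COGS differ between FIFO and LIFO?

FIFO COGS: 53 @ $5.00 + 89 @ $3.80 + 62 @ $3.95 + 67 @ $1.00 + 89 @ $3.00 = $1,182.10
LIFO COGS: 97 @ $2.30 + 172 @ $3.00 + 67 @ $1.00 + 24 @ $3.95 = $900.90
Difference = |$1,182.10 − $900.90| = $281.20

$281.20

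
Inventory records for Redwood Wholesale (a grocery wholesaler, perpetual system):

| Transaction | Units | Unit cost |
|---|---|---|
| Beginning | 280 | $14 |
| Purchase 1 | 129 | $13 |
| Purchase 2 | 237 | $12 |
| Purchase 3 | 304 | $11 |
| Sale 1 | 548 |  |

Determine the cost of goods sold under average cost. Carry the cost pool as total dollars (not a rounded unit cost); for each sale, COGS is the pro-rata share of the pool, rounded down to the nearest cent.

COGS = $6,798.08

After Beginning: 280 on hand, pool $3,920.00 (≈ $14.0000 each)
After Purchase 1: 409 on hand, pool $5,597.00 (≈ $13.6846 each)
After Purchase 2: 646 on hand, pool $8,441.00 (≈ $13.0666 each)
After Purchase 3: 950 on hand, pool $11,785.00 (≈ $12.4053 each)
Sale 1, sell 548: 548/950 × $11,785.00 → $6,798.08
Ending inventory (cost pool remaining) = $4,986.92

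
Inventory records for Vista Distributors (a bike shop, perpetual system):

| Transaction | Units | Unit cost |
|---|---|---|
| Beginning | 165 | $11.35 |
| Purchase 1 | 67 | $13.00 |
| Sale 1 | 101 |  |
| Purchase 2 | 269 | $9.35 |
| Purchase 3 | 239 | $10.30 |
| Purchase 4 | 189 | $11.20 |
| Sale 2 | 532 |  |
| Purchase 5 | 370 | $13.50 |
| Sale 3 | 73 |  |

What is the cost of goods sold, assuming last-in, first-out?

Sale 1 (101) [LIFO — newest first]: 67 @ $13.00 + 34 @ $11.35 = $1,256.90
Sale 2 (532) [LIFO — newest first]: 189 @ $11.20 + 239 @ $10.30 + 104 @ $9.35 = $5,550.90
Sale 3 (73) [LIFO — newest first]: 73 @ $13.50 = $985.50
Total COGS = $1,256.90 + $5,550.90 + $985.50 = $7,793.30
Ending inventory: 131 @ $11.35 + 165 @ $9.35 + 297 @ $13.50 = $7,039.10

COGS = $7,793.30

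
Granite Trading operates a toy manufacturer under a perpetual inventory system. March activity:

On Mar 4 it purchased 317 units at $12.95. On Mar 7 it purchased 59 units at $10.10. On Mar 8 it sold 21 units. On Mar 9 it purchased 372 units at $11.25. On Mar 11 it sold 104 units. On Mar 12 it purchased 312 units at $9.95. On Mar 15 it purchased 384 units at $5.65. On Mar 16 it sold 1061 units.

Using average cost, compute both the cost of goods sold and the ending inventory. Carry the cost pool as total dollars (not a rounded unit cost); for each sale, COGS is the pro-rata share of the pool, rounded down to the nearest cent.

COGS = $11,682.96; ending inventory = $2,477.09

After Mar 4: 317 on hand, pool $4,105.15 (≈ $12.9500 each)
After Mar 7: 376 on hand, pool $4,701.05 (≈ $12.5028 each)
Mar 8, sell 21: 21/376 × $4,701.05 → $262.55
After Mar 9: 727 on hand, pool $8,623.50 (≈ $11.8618 each)
Mar 11, sell 104: 104/727 × $8,623.50 → $1,233.62
After Mar 12: 935 on hand, pool $10,494.28 (≈ $11.2238 each)
After Mar 15: 1319 on hand, pool $12,663.88 (≈ $9.6011 each)
Mar 16, sell 1061: 1061/1319 × $12,663.88 → $10,186.79
Total COGS = $262.55 + $1,233.62 + $10,186.79 = $11,682.96
Ending inventory (cost pool remaining) = $2,477.09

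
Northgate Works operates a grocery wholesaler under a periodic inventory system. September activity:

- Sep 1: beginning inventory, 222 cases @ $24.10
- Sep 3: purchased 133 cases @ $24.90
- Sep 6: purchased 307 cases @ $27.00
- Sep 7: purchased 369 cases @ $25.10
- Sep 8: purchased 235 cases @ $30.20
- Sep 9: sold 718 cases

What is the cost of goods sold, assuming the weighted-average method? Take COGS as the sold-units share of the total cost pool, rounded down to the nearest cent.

Sep 9, sell 718: 718/1266 × $33,309.80 → $18,891.33
Ending inventory (cost pool remaining) = $14,418.47

COGS = $18,891.33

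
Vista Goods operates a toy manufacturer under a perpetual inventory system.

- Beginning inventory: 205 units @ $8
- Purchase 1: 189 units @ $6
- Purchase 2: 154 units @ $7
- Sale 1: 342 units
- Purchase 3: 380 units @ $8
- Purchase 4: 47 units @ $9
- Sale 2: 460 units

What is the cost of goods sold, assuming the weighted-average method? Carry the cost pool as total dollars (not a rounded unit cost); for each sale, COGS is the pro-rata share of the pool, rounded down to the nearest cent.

After Beginning: 205 on hand, pool $1,640.00 (≈ $8.0000 each)
After Purchase 1: 394 on hand, pool $2,774.00 (≈ $7.0406 each)
After Purchase 2: 548 on hand, pool $3,852.00 (≈ $7.0292 each)
Sale 1, sell 342: 342/548 × $3,852.00 → $2,403.98
After Purchase 3: 586 on hand, pool $4,488.02 (≈ $7.6587 each)
After Purchase 4: 633 on hand, pool $4,911.02 (≈ $7.7583 each)
Sale 2, sell 460: 460/633 × $4,911.02 → $3,568.82
Total COGS = $2,403.98 + $3,568.82 = $5,972.80
Ending inventory (cost pool remaining) = $1,342.20

COGS = $5,972.80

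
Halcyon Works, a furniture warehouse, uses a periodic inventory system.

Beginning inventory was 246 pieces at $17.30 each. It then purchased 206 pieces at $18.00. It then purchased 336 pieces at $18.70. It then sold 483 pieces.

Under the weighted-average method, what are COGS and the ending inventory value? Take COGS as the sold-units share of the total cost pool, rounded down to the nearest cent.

Sale 1, sell 483: 483/788 × $14,247.00 → $8,732.61
Ending inventory (cost pool remaining) = $5,514.39
Check: goods available $14,247.00 = COGS $8,732.61 + ending $5,514.39

COGS = $8,732.61; ending inventory = $5,514.39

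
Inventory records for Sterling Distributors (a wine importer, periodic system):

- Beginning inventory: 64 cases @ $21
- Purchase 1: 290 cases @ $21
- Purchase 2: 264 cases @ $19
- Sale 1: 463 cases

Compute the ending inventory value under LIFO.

Sale 1 (463) [LIFO — newest first]: 264 @ $19 + 199 @ $21 = $9,195
Ending inventory: 64 @ $21 + 91 @ $21 = $3,255
Check: goods available $12,450 = COGS $9,195 + ending $3,255

Ending inventory = $3,255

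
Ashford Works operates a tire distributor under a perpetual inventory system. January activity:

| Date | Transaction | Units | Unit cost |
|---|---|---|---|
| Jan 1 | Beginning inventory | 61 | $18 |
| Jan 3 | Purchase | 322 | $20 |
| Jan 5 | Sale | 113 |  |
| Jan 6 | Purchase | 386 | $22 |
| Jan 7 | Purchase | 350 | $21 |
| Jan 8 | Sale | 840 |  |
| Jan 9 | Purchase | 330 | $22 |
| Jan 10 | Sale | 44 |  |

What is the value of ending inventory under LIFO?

Jan 5, 113 sold [LIFO — newest first]: 113 @ $20 = $2,260
Jan 8, 840 sold [LIFO — newest first]: 350 @ $21 + 386 @ $22 + 104 @ $20 = $17,922
Jan 10, 44 sold [LIFO — newest first]: 44 @ $22 = $968
Total COGS = $2,260 + $17,922 + $968 = $21,150
Ending inventory: 61 @ $18 + 105 @ $20 + 286 @ $22 = $9,490
Check: goods available $30,640 = COGS $21,150 + ending $9,490

Ending inventory = $9,490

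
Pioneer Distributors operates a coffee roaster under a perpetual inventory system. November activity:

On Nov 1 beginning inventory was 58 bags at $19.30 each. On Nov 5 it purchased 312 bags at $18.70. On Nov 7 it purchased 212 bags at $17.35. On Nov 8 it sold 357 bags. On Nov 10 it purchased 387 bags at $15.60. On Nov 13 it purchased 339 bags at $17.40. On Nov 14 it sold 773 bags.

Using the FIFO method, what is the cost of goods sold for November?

Nov 8, 357 sold [FIFO — oldest first]: 58 @ $19.30 + 299 @ $18.70 = $6,710.70
Nov 14, 773 sold [FIFO — oldest first]: 13 @ $18.70 + 212 @ $17.35 + 387 @ $15.60 + 161 @ $17.40 = $12,759.90
Total COGS = $6,710.70 + $12,759.90 = $19,470.60
Ending inventory: 178 @ $17.40 = $3,097.20

COGS = $19,470.60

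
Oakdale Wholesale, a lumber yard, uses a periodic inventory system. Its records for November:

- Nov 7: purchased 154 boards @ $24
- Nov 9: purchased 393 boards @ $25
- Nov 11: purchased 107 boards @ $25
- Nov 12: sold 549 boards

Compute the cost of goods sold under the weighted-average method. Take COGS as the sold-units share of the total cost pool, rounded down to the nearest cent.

COGS = $13,595.72

Nov 12, sell 549: 549/654 × $16,196.00 → $13,595.72
Ending inventory (cost pool remaining) = $2,600.28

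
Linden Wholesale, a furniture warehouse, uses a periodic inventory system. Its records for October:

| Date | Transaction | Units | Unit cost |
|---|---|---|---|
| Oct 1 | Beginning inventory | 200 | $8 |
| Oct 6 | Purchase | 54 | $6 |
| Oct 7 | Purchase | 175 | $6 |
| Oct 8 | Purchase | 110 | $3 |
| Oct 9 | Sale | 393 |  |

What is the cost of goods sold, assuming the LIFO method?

Oct 9, 393 sold [LIFO — newest first]: 110 @ $3 + 175 @ $6 + 54 @ $6 + 54 @ $8 = $2,136
Ending inventory: 146 @ $8 = $1,168

COGS = $2,136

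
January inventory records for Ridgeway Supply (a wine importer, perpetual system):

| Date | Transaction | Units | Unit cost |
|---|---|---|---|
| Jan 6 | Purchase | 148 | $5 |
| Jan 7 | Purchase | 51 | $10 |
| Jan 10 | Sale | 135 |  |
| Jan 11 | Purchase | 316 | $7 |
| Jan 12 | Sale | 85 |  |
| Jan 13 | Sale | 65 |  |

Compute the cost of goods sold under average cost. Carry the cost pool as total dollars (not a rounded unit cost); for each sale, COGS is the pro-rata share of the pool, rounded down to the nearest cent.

After Jan 6: 148 on hand, pool $740.00 (≈ $5.0000 each)
After Jan 7: 199 on hand, pool $1,250.00 (≈ $6.2814 each)
Jan 10, sell 135: 135/199 × $1,250.00 → $847.98
After Jan 11: 380 on hand, pool $2,614.02 (≈ $6.8790 each)
Jan 12, sell 85: 85/380 × $2,614.02 → $584.71
Jan 13, sell 65: 65/295 × $2,029.31 → $447.13
Total COGS = $847.98 + $584.71 + $447.13 = $1,879.82
Ending inventory (cost pool remaining) = $1,582.18
Check: goods available $3,462.00 = COGS $1,879.82 + ending $1,582.18

COGS = $1,879.82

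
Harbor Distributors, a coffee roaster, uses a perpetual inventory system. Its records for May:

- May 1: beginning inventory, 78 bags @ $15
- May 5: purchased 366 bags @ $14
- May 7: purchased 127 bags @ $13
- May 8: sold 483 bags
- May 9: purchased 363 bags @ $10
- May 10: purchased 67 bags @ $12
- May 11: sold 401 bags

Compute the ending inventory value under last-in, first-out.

Ending inventory = $1,600

May 8, 483 sold [LIFO — newest first]: 127 @ $13 + 356 @ $14 = $6,635
May 11, 401 sold [LIFO — newest first]: 67 @ $12 + 334 @ $10 = $4,144
Total COGS = $6,635 + $4,144 = $10,779
Ending inventory: 78 @ $15 + 10 @ $14 + 29 @ $10 = $1,600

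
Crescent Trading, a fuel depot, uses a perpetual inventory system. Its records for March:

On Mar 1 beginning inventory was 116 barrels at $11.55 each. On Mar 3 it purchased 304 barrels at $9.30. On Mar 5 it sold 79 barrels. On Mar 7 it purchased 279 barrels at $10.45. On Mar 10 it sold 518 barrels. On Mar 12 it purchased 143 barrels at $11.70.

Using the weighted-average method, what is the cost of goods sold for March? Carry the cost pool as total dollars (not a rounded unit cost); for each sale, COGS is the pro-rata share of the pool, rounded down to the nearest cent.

COGS = $6,046.30

After Mar 1: 116 on hand, pool $1,339.80 (≈ $11.5500 each)
After Mar 3: 420 on hand, pool $4,167.00 (≈ $9.9214 each)
Mar 5, sell 79: 79/420 × $4,167.00 → $783.79
After Mar 7: 620 on hand, pool $6,298.76 (≈ $10.1593 each)
Mar 10, sell 518: 518/620 × $6,298.76 → $5,262.51
After Mar 12: 245 on hand, pool $2,709.35 (≈ $11.0586 each)
Total COGS = $783.79 + $5,262.51 = $6,046.30
Ending inventory (cost pool remaining) = $2,709.35
Check: goods available $8,755.65 = COGS $6,046.30 + ending $2,709.35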